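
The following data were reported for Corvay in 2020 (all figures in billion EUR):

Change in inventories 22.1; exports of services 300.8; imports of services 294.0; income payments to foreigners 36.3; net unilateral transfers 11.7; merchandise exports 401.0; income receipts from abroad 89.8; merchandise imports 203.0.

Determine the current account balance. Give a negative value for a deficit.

Goods balance = 401.0 - 203.0 = 198.0
Services balance = 300.8 - 294.0 = 6.8
Trade balance (goods + services) = 198.0 + 6.8 = 204.8
Net primary income = 89.8 - 36.3 = 53.5
Net secondary income = 11.7
Current account = 204.8 + 53.5 + 11.7 = 270.0

270.0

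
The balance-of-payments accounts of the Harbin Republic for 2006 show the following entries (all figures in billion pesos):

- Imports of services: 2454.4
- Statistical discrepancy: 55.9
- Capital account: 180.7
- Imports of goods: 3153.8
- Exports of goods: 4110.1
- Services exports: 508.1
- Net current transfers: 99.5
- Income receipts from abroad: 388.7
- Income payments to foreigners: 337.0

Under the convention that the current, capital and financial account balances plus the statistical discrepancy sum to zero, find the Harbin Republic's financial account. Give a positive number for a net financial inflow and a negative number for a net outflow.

602.2

Goods balance = 4110.1 - 3153.8 = 956.3
Services balance = 508.1 - 2454.4 = -1946.3
Trade balance (goods + services) = 956.3 + (-1946.3) = -990.0
Net primary income = 388.7 - 337.0 = 51.7
Net secondary income = 99.5
Current account = -990.0 + 51.7 + 99.5 = -838.8
Financial account = -(-838.8 + 180.7 + 55.9) = 602.2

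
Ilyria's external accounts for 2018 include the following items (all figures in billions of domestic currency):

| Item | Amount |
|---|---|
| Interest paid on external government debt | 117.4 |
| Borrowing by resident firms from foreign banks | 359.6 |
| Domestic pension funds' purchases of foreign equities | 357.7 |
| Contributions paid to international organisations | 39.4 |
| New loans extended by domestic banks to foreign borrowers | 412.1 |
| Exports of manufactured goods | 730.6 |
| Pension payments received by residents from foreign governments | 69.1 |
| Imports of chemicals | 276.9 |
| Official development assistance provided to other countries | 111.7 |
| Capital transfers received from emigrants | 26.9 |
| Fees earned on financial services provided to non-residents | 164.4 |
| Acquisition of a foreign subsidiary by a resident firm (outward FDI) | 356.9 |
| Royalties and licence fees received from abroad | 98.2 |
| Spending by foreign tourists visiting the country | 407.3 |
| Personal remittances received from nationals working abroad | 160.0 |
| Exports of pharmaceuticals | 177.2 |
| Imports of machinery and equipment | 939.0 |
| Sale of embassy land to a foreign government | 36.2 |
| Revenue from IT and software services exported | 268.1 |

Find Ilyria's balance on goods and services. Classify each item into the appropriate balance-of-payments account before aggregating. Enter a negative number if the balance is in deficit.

Goods: -276.9 + 730.6 - 939.0 + 177.2 = -308.1
Services: 98.2 + 268.1 + 164.4 + 407.3 = 938.0
Trade balance = -308.1 + 938.0 = 629.9
(Excluded from the trade balance — primary income: interest paid on external government debt 117.4; financial account: borrowing by resident firms from foreign banks 359.6, domestic pension funds' purchases of foreign equities 357.7, new loans extended by domestic banks to foreign borrowers 412.1, acquisition of a foreign subsidiary by a resident firm (outward FDI) 356.9; secondary income: contributions paid to international organisations 39.4, pension payments received by residents from foreign governments 69.1, official development assistance provided to other countries 111.7, personal remittances received from nationals working abroad 160.0; capital account: capital transfers received from emigrants 26.9, sale of embassy land to a foreign government 36.2.)

629.9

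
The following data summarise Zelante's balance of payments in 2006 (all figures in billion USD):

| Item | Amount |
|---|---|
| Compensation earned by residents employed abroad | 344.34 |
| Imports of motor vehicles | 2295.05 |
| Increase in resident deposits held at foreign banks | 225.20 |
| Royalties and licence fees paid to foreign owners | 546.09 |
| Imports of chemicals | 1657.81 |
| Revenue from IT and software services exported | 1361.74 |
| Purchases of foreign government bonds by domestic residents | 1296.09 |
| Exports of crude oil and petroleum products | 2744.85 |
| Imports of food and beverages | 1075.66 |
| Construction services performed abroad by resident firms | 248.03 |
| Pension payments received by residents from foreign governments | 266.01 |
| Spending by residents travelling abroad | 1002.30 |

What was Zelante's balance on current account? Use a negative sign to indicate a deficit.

Goods: -1075.66 - 2295.05 - 1657.81 + 2744.85 = -2283.67
Services: -1002.30 + 248.03 - 546.09 + 1361.74 = 61.38
Primary income: 344.34
Secondary income: 266.01
Current account = (-2283.67) + 61.38 + 344.34 + 266.01 = -1611.94
(Excluded from the current account — financial account: increase in resident deposits held at foreign banks 225.20, purchases of foreign government bonds by domestic residents 1296.09.)

-1611.94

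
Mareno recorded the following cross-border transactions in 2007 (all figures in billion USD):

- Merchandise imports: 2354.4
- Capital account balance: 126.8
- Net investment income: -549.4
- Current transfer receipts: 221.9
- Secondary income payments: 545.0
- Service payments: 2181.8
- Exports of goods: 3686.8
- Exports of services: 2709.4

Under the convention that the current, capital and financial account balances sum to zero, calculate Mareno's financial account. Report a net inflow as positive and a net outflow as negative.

Goods balance = 3686.8 - 2354.4 = 1332.4
Services balance = 2709.4 - 2181.8 = 527.6
Trade balance (goods + services) = 1332.4 + 527.6 = 1860.0
Net primary income = -549.4
Net secondary income = 221.9 - 545.0 = -323.1
Current account = 1860.0 + (-549.4) + (-323.1) = 987.5
Financial account = -(987.5 + 126.8) = -1114.3

-1114.3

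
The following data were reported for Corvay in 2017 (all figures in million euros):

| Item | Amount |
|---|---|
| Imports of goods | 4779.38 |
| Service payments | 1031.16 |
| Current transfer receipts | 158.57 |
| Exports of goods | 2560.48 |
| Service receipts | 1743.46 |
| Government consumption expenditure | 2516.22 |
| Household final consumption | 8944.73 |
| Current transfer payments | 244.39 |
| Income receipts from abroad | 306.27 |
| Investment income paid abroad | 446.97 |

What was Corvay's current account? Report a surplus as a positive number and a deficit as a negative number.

-1733.12

Goods balance = 2560.48 - 4779.38 = -2218.90
Services balance = 1743.46 - 1031.16 = 712.30
Trade balance (goods + services) = -2218.90 + 712.30 = -1506.60
Net primary income = 306.27 - 446.97 = -140.70
Net secondary income = 158.57 - 244.39 = -85.82
Current account = -1506.60 + (-140.70) + (-85.82) = -1733.12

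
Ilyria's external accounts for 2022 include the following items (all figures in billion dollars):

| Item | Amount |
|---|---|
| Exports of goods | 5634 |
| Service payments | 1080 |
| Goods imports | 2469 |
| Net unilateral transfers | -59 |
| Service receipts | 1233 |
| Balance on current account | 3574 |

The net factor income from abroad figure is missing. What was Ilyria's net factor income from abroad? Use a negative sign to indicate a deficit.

315

Current account = goods balance + services balance + net primary income + net secondary income
Sum of the known components = 3259
Net factor income from abroad = CA - (known components) = 3574 - 3259 = 315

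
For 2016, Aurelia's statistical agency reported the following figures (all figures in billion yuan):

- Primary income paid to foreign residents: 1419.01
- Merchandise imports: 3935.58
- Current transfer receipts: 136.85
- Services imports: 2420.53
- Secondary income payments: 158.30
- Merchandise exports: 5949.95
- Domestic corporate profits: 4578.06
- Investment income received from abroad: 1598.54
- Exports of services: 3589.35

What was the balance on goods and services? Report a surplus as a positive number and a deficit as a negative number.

Goods balance = 5949.95 - 3935.58 = 2014.37
Services balance = 3589.35 - 2420.53 = 1168.82
Trade balance (goods + services) = 2014.37 + 1168.82 = 3183.19

3183.19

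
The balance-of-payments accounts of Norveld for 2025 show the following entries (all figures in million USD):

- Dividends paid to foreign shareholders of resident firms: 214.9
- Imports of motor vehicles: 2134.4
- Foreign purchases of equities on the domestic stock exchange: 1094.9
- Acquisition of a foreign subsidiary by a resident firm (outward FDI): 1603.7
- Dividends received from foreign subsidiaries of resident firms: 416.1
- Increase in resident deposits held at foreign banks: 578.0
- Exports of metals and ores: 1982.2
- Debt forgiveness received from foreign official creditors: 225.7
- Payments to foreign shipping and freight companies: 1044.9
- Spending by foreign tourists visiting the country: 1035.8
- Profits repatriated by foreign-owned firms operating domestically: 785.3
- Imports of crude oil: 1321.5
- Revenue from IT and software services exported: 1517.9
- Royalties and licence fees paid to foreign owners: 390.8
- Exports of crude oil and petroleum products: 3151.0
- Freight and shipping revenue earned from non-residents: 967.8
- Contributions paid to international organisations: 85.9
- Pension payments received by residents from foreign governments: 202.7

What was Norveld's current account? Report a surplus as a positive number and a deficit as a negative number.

Goods: -2134.4 + 1982.2 + 3151.0 - 1321.5 = 1677.3
Services: 967.8 + 1035.8 - 1044.9 + 1517.9 - 390.8 = 2085.8
Primary income: 416.1 - 785.3 - 214.9 = -584.1
Secondary income: 202.7 - 85.9 = 116.8
Current account = 1677.3 + 2085.8 + (-584.1) + 116.8 = 3295.8
(Excluded from the current account — financial account: foreign purchases of equities on the domestic stock exchange 1094.9, acquisition of a foreign subsidiary by a resident firm (outward FDI) 1603.7, increase in resident deposits held at foreign banks 578.0; capital account: debt forgiveness received from foreign official creditors 225.7.)

3295.8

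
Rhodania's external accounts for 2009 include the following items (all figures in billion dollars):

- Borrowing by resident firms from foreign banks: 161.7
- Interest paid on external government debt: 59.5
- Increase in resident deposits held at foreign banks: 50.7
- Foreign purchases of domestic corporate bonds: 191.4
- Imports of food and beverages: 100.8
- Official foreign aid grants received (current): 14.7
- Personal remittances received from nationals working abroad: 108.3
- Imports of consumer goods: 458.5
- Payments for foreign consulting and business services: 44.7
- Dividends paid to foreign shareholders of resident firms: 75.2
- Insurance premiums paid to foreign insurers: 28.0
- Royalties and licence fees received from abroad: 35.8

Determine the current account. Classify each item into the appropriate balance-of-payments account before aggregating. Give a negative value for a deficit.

-607.9

Goods: -100.8 - 458.5 = -559.3
Services: -28.0 - 44.7 + 35.8 = -36.9
Primary income: -75.2 - 59.5 = -134.7
Secondary income: 14.7 + 108.3 = 123.0
Current account = (-559.3) + (-36.9) + (-134.7) + 123.0 = -607.9
(Excluded from the current account — financial account: borrowing by resident firms from foreign banks 161.7, increase in resident deposits held at foreign banks 50.7, foreign purchases of domestic corporate bonds 191.4.)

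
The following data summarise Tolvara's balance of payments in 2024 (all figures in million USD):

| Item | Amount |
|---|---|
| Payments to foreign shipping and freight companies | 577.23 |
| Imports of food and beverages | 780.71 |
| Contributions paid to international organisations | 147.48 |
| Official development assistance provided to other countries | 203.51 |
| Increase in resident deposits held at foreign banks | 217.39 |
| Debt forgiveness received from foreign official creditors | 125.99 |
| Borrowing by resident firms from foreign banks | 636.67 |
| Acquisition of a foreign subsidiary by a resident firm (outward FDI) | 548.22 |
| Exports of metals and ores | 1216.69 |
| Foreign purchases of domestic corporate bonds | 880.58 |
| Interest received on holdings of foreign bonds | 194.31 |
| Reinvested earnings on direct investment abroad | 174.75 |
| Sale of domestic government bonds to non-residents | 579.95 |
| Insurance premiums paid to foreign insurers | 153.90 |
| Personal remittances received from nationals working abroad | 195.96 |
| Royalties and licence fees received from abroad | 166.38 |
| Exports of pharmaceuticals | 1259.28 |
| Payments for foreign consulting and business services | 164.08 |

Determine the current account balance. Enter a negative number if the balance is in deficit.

1180.46

Goods: 1216.69 - 780.71 + 1259.28 = 1695.26
Services: -577.23 - 153.90 - 164.08 + 166.38 = -728.83
Primary income: 194.31 + 174.75 = 369.06
Secondary income: -203.51 + 195.96 - 147.48 = -155.03
Current account = 1695.26 + (-728.83) + 369.06 + (-155.03) = 1180.46
(Excluded from the current account — financial account: increase in resident deposits held at foreign banks 217.39, borrowing by resident firms from foreign banks 636.67, acquisition of a foreign subsidiary by a resident firm (outward FDI) 548.22, foreign purchases of domestic corporate bonds 880.58, sale of domestic government bonds to non-residents 579.95; capital account: debt forgiveness received from foreign official creditors 125.99.)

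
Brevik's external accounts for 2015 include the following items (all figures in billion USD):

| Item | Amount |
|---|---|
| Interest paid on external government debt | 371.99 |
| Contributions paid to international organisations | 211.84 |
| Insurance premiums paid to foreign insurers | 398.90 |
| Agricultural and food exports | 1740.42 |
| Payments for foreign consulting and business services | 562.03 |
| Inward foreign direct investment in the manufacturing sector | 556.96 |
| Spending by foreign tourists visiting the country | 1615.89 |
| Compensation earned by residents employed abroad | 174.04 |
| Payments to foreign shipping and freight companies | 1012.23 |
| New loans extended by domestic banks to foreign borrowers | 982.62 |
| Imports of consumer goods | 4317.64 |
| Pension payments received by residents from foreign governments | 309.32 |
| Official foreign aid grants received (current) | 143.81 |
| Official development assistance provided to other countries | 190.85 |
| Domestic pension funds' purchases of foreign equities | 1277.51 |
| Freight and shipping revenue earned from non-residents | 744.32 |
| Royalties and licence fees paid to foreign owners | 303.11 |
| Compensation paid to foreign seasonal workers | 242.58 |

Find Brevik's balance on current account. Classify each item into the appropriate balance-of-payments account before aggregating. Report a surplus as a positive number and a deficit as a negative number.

Goods: 1740.42 - 4317.64 = -2577.22
Services: -303.11 + 1615.89 - 1012.23 - 398.90 + 744.32 - 562.03 = 83.94
Primary income: -371.99 + 174.04 - 242.58 = -440.53
Secondary income: -211.84 + 309.32 - 190.85 + 143.81 = 50.44
Current account = (-2577.22) + 83.94 + (-440.53) + 50.44 = -2883.37
(Excluded from the current account — financial account: inward foreign direct investment in the manufacturing sector 556.96, new loans extended by domestic banks to foreign borrowers 982.62, domestic pension funds' purchases of foreign equities 1277.51.)

-2883.37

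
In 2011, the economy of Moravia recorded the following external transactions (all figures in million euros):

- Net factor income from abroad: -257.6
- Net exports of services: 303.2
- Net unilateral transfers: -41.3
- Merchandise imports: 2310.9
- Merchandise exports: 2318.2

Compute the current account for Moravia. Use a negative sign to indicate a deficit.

Goods balance = 2318.2 - 2310.9 = 7.3
Services balance = 303.2
Trade balance (goods + services) = 7.3 + 303.2 = 310.5
Net primary income = -257.6
Net secondary income = -41.3
Current account = 310.5 + (-257.6) + (-41.3) = 11.6

11.6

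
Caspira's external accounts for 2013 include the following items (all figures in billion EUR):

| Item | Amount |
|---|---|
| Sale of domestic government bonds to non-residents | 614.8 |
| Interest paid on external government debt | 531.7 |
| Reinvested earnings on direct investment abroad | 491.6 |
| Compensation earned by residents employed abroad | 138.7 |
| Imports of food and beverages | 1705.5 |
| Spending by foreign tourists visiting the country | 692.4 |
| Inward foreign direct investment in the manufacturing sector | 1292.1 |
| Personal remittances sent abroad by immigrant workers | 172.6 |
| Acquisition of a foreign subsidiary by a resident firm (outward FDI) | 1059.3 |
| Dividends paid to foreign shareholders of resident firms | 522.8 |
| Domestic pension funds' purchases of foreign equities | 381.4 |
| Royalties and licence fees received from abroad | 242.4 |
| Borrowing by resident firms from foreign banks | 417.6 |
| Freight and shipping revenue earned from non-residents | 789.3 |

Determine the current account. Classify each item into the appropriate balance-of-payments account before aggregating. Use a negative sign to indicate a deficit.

Goods: -1705.5
Services: 242.4 + 789.3 + 692.4 = 1724.1
Primary income: -531.7 + 491.6 + 138.7 - 522.8 = -424.2
Secondary income: -172.6
Current account = (-1705.5) + 1724.1 + (-424.2) + (-172.6) = -578.2
(Excluded from the current account — financial account: sale of domestic government bonds to non-residents 614.8, inward foreign direct investment in the manufacturing sector 1292.1, acquisition of a foreign subsidiary by a resident firm (outward FDI) 1059.3, domestic pension funds' purchases of foreign equities 381.4, borrowing by resident firms from foreign banks 417.6.)

-578.2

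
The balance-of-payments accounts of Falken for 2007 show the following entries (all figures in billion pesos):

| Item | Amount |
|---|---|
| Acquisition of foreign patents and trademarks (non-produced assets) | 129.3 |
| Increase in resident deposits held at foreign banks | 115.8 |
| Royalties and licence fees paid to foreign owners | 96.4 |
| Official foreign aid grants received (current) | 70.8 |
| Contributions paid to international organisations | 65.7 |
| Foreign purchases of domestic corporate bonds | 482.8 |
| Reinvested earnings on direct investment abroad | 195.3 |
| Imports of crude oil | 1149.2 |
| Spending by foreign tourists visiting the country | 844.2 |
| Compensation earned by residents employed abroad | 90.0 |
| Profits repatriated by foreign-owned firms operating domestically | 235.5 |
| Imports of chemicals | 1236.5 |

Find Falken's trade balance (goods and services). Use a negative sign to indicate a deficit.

Goods: -1149.2 - 1236.5 = -2385.7
Services: 844.2 - 96.4 = 747.8
Trade balance = -2385.7 + 747.8 = -1637.9
(Excluded from the trade balance — capital account: acquisition of foreign patents and trademarks (non-produced assets) 129.3; financial account: increase in resident deposits held at foreign banks 115.8, foreign purchases of domestic corporate bonds 482.8; secondary income: official foreign aid grants received (current) 70.8, contributions paid to international organisations 65.7; primary income: reinvested earnings on direct investment abroad 195.3, compensation earned by residents employed abroad 90.0, profits repatriated by foreign-owned firms operating domestically 235.5.)

-1637.9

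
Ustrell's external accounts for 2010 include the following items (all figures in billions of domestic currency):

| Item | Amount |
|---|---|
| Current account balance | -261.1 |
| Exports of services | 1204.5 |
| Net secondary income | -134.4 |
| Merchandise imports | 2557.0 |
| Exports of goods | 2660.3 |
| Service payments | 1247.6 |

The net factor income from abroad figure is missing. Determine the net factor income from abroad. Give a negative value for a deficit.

-186.9

Current account = goods balance + services balance + net primary income + net secondary income
Sum of the known components = -74.2
Net factor income from abroad = CA - (known components) = -261.1 - (-74.2) = -186.9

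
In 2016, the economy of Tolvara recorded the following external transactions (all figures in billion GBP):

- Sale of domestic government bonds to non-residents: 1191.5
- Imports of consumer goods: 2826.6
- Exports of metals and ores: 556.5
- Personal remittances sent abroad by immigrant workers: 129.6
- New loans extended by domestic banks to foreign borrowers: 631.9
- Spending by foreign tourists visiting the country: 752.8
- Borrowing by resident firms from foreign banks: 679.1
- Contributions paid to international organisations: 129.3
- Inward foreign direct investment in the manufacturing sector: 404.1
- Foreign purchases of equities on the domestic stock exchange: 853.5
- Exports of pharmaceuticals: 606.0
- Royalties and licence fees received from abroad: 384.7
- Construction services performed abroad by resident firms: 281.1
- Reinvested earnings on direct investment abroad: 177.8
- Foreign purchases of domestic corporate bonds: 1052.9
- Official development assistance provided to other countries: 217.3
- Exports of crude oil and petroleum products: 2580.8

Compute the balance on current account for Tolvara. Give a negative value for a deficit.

Goods: 556.5 + 606.0 + 2580.8 - 2826.6 = 916.7
Services: 384.7 + 281.1 + 752.8 = 1418.6
Primary income: 177.8
Secondary income: -129.6 - 217.3 - 129.3 = -476.2
Current account = 916.7 + 1418.6 + 177.8 + (-476.2) = 2036.9
(Excluded from the current account — financial account: sale of domestic government bonds to non-residents 1191.5, new loans extended by domestic banks to foreign borrowers 631.9, borrowing by resident firms from foreign banks 679.1, inward foreign direct investment in the manufacturing sector 404.1, foreign purchases of equities on the domestic stock exchange 853.5, foreign purchases of domestic corporate bonds 1052.9.)

2036.9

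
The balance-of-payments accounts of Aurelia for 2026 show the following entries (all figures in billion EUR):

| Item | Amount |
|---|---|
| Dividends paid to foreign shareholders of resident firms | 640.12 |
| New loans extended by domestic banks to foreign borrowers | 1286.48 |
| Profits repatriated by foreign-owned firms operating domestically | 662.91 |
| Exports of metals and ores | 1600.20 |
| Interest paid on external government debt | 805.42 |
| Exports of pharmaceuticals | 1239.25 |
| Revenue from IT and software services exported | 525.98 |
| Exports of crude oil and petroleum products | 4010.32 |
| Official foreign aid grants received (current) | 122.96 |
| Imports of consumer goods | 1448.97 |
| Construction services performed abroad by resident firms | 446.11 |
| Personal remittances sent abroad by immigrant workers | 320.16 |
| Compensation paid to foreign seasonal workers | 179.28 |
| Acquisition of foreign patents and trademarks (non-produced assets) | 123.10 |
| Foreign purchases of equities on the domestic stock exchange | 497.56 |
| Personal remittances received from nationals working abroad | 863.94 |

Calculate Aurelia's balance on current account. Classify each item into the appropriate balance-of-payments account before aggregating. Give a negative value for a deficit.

Goods: 1239.25 + 4010.32 + 1600.20 - 1448.97 = 5400.80
Services: 525.98 + 446.11 = 972.09
Primary income: -179.28 - 662.91 - 805.42 - 640.12 = -2287.73
Secondary income: 863.94 + 122.96 - 320.16 = 666.74
Current account = 5400.80 + 972.09 + (-2287.73) + 666.74 = 4751.90
(Excluded from the current account — financial account: new loans extended by domestic banks to foreign borrowers 1286.48, foreign purchases of equities on the domestic stock exchange 497.56; capital account: acquisition of foreign patents and trademarks (non-produced assets) 123.10.)

4751.90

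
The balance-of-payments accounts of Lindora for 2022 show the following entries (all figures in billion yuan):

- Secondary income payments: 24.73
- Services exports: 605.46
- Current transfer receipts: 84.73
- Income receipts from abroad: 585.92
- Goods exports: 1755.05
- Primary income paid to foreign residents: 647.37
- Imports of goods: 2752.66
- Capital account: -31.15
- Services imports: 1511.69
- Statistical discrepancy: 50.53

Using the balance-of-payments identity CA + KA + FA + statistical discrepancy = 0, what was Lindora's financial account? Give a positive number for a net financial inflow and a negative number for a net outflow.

Goods balance = 1755.05 - 2752.66 = -997.61
Services balance = 605.46 - 1511.69 = -906.23
Trade balance (goods + services) = -997.61 + (-906.23) = -1903.84
Net primary income = 585.92 - 647.37 = -61.45
Net secondary income = 84.73 - 24.73 = 60.00
Current account = -1903.84 + (-61.45) + 60.00 = -1905.29
Financial account = -(-1905.29 + (-31.15) + 50.53) = 1885.91

1885.91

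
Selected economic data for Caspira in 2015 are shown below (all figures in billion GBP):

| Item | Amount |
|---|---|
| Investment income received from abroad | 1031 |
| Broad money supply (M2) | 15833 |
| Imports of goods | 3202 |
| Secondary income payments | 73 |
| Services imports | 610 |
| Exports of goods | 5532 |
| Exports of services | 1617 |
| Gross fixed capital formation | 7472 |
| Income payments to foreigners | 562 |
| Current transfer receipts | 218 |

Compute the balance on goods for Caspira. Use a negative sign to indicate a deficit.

2330

Goods balance = 5532 - 3202 = 2330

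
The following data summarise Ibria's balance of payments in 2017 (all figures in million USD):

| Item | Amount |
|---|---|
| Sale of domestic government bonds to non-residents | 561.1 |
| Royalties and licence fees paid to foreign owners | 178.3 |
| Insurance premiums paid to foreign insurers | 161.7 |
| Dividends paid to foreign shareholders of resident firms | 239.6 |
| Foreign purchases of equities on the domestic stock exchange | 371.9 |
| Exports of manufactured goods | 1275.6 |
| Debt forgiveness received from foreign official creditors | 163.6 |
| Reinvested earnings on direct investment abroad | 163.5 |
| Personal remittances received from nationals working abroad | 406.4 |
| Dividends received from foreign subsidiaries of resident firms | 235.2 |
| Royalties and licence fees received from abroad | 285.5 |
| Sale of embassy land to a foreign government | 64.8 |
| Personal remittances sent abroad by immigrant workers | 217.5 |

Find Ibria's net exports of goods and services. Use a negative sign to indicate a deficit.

Goods: 1275.6
Services: -161.7 + 285.5 - 178.3 = -54.5
Trade balance = 1275.6 + (-54.5) = 1221.1
(Excluded from the trade balance — financial account: sale of domestic government bonds to non-residents 561.1, foreign purchases of equities on the domestic stock exchange 371.9; primary income: dividends paid to foreign shareholders of resident firms 239.6, reinvested earnings on direct investment abroad 163.5, dividends received from foreign subsidiaries of resident firms 235.2; capital account: debt forgiveness received from foreign official creditors 163.6, sale of embassy land to a foreign government 64.8; secondary income: personal remittances received from nationals working abroad 406.4, personal remittances sent abroad by immigrant workers 217.5.)

1221.1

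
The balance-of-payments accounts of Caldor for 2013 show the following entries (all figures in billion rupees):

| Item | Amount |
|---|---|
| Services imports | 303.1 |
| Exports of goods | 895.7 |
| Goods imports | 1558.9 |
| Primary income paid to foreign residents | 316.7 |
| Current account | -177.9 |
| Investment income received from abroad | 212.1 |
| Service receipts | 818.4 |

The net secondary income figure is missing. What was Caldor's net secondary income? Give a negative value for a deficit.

74.6

Current account = goods balance + services balance + net primary income + net secondary income
Sum of the known components = -252.5
Net secondary income = CA - (known components) = -177.9 - (-252.5) = 74.6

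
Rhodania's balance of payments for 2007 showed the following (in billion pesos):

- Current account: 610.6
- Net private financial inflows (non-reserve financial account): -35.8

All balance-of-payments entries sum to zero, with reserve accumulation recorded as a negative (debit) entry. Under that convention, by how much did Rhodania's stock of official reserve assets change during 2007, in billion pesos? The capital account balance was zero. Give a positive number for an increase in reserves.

574.8

Official reserve transactions balance = -(610.6 + (-35.8)) = -574.8
An accumulation of reserves is recorded as a debit (negative entry), so the change in the stock of reserves is the negative of that balance.
Change in official reserves = -(-574.8) = 574.8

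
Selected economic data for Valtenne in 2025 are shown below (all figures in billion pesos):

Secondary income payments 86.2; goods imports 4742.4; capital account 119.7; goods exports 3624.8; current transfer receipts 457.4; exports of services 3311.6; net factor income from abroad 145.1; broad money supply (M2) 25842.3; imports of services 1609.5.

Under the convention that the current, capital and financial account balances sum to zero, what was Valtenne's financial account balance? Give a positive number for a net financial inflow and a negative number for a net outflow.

-1220.5

Goods balance = 3624.8 - 4742.4 = -1117.6
Services balance = 3311.6 - 1609.5 = 1702.1
Trade balance (goods + services) = -1117.6 + 1702.1 = 584.5
Net primary income = 145.1
Net secondary income = 457.4 - 86.2 = 371.2
Current account = 584.5 + 145.1 + 371.2 = 1100.8
Financial account = -(1100.8 + 119.7) = -1220.5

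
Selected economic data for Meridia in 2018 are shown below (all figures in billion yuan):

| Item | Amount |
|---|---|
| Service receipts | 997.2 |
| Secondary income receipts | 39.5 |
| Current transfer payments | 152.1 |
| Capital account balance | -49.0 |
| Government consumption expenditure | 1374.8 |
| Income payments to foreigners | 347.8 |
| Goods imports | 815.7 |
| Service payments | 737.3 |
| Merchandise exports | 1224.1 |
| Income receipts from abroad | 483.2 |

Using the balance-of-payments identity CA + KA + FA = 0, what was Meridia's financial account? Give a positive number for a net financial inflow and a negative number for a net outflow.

Goods balance = 1224.1 - 815.7 = 408.4
Services balance = 997.2 - 737.3 = 259.9
Trade balance (goods + services) = 408.4 + 259.9 = 668.3
Net primary income = 483.2 - 347.8 = 135.4
Net secondary income = 39.5 - 152.1 = -112.6
Current account = 668.3 + 135.4 + (-112.6) = 691.1
Financial account = -(691.1 + (-49.0)) = -642.1

-642.1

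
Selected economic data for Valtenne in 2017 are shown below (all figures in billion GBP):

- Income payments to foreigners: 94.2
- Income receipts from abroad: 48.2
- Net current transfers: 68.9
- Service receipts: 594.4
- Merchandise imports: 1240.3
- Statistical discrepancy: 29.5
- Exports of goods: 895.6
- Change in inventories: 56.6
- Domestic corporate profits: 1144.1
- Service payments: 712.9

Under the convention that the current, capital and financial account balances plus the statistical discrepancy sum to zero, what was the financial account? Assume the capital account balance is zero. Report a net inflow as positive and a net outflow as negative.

410.8

Goods balance = 895.6 - 1240.3 = -344.7
Services balance = 594.4 - 712.9 = -118.5
Trade balance (goods + services) = -344.7 + (-118.5) = -463.2
Net primary income = 48.2 - 94.2 = -46.0
Net secondary income = 68.9
Current account = -463.2 + (-46.0) + 68.9 = -440.3
Financial account = -(-440.3 + 29.5) = 410.8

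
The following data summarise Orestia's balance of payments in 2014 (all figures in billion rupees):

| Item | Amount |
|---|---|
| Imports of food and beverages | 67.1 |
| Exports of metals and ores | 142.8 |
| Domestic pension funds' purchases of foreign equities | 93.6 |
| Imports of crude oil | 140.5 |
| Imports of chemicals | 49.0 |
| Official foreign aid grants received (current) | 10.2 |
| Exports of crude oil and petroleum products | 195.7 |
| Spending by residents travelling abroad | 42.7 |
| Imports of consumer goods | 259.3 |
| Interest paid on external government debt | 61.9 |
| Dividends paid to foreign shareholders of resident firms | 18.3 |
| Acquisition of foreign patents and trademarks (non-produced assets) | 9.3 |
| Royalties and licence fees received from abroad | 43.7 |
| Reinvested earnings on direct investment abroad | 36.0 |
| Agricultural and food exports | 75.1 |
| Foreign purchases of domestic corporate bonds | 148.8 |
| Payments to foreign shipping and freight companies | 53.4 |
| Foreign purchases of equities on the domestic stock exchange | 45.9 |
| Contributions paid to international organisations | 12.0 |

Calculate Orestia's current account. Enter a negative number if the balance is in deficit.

-200.7

Goods: 195.7 - 259.3 - 67.1 + 75.1 - 49.0 - 140.5 + 142.8 = -102.3
Services: -42.7 - 53.4 + 43.7 = -52.4
Primary income: 36.0 - 18.3 - 61.9 = -44.2
Secondary income: 10.2 - 12.0 = -1.8
Current account = (-102.3) + (-52.4) + (-44.2) + (-1.8) = -200.7
(Excluded from the current account — financial account: domestic pension funds' purchases of foreign equities 93.6, foreign purchases of domestic corporate bonds 148.8, foreign purchases of equities on the domestic stock exchange 45.9; capital account: acquisition of foreign patents and trademarks (non-produced assets) 9.3.)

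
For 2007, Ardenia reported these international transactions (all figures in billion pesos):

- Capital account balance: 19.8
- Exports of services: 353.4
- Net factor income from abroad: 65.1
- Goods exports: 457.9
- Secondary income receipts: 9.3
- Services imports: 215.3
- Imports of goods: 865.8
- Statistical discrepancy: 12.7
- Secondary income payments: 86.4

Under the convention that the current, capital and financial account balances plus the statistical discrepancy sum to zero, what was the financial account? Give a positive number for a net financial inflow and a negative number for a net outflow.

Goods balance = 457.9 - 865.8 = -407.9
Services balance = 353.4 - 215.3 = 138.1
Trade balance (goods + services) = -407.9 + 138.1 = -269.8
Net primary income = 65.1
Net secondary income = 9.3 - 86.4 = -77.1
Current account = -269.8 + 65.1 + (-77.1) = -281.8
Financial account = -(-281.8 + 19.8 + 12.7) = 249.3

249.3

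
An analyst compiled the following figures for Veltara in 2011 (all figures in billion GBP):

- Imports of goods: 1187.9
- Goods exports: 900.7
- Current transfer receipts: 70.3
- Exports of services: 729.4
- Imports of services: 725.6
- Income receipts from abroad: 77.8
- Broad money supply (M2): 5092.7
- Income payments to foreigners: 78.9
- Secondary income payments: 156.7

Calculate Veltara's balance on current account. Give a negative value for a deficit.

-370.9

Goods balance = 900.7 - 1187.9 = -287.2
Services balance = 729.4 - 725.6 = 3.8
Trade balance (goods + services) = -287.2 + 3.8 = -283.4
Net primary income = 77.8 - 78.9 = -1.1
Net secondary income = 70.3 - 156.7 = -86.4
Current account = -283.4 + (-1.1) + (-86.4) = -370.9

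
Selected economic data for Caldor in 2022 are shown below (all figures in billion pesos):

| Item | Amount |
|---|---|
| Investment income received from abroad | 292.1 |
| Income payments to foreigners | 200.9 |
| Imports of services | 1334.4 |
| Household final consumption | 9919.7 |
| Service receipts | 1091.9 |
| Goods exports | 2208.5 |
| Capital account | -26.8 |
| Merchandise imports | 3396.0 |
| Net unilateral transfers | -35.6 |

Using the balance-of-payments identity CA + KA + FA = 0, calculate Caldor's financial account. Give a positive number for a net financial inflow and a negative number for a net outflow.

1401.2

Goods balance = 2208.5 - 3396.0 = -1187.5
Services balance = 1091.9 - 1334.4 = -242.5
Trade balance (goods + services) = -1187.5 + (-242.5) = -1430.0
Net primary income = 292.1 - 200.9 = 91.2
Net secondary income = -35.6
Current account = -1430.0 + 91.2 + (-35.6) = -1374.4
Financial account = -(-1374.4 + (-26.8)) = 1401.2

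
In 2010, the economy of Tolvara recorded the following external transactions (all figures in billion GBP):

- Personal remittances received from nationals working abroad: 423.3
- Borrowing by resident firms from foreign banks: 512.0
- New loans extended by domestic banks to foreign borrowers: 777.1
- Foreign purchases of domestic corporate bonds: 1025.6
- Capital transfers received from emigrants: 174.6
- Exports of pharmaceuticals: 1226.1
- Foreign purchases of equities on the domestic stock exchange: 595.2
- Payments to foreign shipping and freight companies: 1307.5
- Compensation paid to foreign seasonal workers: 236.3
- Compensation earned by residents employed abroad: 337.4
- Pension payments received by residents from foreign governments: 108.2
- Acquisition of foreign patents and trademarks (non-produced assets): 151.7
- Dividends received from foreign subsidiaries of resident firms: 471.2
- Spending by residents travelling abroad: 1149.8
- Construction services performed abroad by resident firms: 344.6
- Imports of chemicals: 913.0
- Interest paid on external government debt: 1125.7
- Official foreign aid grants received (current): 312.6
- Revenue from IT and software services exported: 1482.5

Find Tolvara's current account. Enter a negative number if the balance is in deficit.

Goods: -913.0 + 1226.1 = 313.1
Services: 344.6 - 1149.8 - 1307.5 + 1482.5 = -630.2
Primary income: -1125.7 - 236.3 + 471.2 + 337.4 = -553.4
Secondary income: 108.2 + 312.6 + 423.3 = 844.1
Current account = 313.1 + (-630.2) + (-553.4) + 844.1 = -26.4
(Excluded from the current account — financial account: borrowing by resident firms from foreign banks 512.0, new loans extended by domestic banks to foreign borrowers 777.1, foreign purchases of domestic corporate bonds 1025.6, foreign purchases of equities on the domestic stock exchange 595.2; capital account: capital transfers received from emigrants 174.6, acquisition of foreign patents and trademarks (non-produced assets) 151.7.)

-26.4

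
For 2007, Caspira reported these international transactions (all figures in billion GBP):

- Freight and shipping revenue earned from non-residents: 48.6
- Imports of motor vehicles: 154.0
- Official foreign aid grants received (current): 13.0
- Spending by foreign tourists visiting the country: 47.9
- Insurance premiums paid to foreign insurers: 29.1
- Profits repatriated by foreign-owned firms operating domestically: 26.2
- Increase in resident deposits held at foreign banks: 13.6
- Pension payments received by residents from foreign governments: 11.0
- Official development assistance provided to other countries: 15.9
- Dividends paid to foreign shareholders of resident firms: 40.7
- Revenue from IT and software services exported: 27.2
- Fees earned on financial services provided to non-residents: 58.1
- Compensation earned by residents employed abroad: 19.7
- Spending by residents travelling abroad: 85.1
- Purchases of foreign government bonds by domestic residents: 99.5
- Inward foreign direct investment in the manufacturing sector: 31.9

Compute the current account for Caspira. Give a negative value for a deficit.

Goods: -154.0
Services: 58.1 + 27.2 + 47.9 + 48.6 - 85.1 - 29.1 = 67.6
Primary income: 19.7 - 40.7 - 26.2 = -47.2
Secondary income: 11.0 + 13.0 - 15.9 = 8.1
Current account = (-154.0) + 67.6 + (-47.2) + 8.1 = -125.5
(Excluded from the current account — financial account: increase in resident deposits held at foreign banks 13.6, purchases of foreign government bonds by domestic residents 99.5, inward foreign direct investment in the manufacturing sector 31.9.)

-125.5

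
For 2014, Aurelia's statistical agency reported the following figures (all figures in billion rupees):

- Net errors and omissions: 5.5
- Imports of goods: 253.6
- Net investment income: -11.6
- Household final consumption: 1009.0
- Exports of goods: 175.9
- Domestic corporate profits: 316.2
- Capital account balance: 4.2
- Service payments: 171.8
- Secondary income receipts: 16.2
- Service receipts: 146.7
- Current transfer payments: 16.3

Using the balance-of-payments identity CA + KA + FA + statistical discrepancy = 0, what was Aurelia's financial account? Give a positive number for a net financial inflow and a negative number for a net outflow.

104.8

Goods balance = 175.9 - 253.6 = -77.7
Services balance = 146.7 - 171.8 = -25.1
Trade balance (goods + services) = -77.7 + (-25.1) = -102.8
Net primary income = -11.6
Net secondary income = 16.2 - 16.3 = -0.1
Current account = -102.8 + (-11.6) + (-0.1) = -114.5
Financial account = -(-114.5 + 4.2 + 5.5) = 104.8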